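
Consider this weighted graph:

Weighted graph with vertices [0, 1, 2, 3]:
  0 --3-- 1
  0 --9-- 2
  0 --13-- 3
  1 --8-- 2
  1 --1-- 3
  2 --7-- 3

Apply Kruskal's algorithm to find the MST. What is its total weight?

Applying Kruskal's algorithm (sort edges by weight, add if no cycle):
  Add (1,3) w=1
  Add (0,1) w=3
  Add (2,3) w=7
  Skip (1,2) w=8 (creates cycle)
  Skip (0,2) w=9 (creates cycle)
  Skip (0,3) w=13 (creates cycle)
MST weight = 11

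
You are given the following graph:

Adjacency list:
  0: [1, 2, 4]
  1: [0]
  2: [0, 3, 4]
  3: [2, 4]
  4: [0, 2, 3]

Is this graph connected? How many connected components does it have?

Checking connectivity: the graph has 1 connected component(s).
All vertices are reachable from each other. The graph IS connected.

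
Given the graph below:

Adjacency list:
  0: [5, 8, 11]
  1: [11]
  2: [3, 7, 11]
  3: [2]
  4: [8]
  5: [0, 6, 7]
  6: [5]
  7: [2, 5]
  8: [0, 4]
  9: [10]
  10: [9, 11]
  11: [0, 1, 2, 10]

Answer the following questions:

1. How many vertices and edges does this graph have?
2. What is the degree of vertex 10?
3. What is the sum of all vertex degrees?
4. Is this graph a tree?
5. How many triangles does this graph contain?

Count: 12 vertices, 12 edges.
Vertex 10 has neighbors [9, 11], degree = 2.
Handshaking lemma: 2 * 12 = 24.
A tree on 12 vertices has 11 edges. This graph has 12 edges (1 extra). Not a tree.
Number of triangles = 0.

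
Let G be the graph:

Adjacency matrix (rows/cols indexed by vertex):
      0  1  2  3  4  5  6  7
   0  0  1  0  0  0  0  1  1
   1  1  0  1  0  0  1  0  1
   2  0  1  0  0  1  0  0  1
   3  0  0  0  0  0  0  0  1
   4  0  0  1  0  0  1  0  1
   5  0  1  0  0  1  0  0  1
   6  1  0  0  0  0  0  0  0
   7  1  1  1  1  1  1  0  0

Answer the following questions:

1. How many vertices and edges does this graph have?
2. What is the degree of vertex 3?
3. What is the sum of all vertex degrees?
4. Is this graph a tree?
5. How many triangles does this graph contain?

Count: 8 vertices, 12 edges.
Vertex 3 has neighbors [7], degree = 1.
Handshaking lemma: 2 * 12 = 24.
A tree on 8 vertices has 7 edges. This graph has 12 edges (5 extra). Not a tree.
Number of triangles = 5.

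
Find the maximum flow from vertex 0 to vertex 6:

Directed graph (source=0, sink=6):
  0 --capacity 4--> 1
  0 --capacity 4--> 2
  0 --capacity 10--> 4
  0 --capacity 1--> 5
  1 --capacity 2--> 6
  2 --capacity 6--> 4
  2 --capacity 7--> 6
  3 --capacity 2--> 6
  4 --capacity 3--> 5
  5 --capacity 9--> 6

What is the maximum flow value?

Computing max flow:
  Flow on (0->1): 2/4
  Flow on (0->2): 4/4
  Flow on (0->4): 3/10
  Flow on (0->5): 1/1
  Flow on (1->6): 2/2
  Flow on (2->6): 4/7
  Flow on (4->5): 3/3
  Flow on (5->6): 4/9
Maximum flow = 10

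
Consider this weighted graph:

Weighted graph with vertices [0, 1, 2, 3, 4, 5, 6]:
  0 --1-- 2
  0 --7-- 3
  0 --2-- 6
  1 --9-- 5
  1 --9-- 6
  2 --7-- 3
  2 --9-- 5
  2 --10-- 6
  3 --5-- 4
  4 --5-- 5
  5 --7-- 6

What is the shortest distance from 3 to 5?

Using Dijkstra's algorithm from vertex 3:
Shortest path: 3 -> 4 -> 5
Total weight: 5 + 5 = 10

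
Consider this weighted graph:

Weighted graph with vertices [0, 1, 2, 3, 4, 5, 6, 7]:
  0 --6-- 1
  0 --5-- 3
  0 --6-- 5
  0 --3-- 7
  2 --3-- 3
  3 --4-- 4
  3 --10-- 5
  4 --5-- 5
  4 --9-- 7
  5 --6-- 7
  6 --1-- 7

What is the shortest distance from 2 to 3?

Using Dijkstra's algorithm from vertex 2:
Shortest path: 2 -> 3
Total weight: 3 = 3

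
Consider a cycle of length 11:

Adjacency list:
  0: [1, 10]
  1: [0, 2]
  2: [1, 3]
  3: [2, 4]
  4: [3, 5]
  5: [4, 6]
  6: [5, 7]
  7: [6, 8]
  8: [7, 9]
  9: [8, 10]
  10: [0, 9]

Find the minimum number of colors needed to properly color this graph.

This is an odd cycle (C_11). Odd cycles are not bipartite (any 2-coloring forces two adjacent vertices to match), and 3 colors suffice.
Chromatic number = 3.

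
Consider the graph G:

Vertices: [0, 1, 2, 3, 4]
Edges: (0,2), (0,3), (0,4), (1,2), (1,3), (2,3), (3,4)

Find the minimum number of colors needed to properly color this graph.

The graph has a maximum clique of size 3 (lower bound on chromatic number).
A valid 3-coloring: {0: 1, 1: 1, 2: 2, 3: 0, 4: 2}.
Chromatic number = 3.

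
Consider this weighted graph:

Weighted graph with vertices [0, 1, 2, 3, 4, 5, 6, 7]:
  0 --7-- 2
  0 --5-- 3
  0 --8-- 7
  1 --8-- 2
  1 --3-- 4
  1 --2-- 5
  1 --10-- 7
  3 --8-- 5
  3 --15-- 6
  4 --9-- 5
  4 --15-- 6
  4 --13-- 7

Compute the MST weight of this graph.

Applying Kruskal's algorithm (sort edges by weight, add if no cycle):
  Add (1,5) w=2
  Add (1,4) w=3
  Add (0,3) w=5
  Add (0,2) w=7
  Add (0,7) w=8
  Add (1,2) w=8
  Skip (3,5) w=8 (creates cycle)
  Skip (4,5) w=9 (creates cycle)
  Skip (1,7) w=10 (creates cycle)
  Skip (4,7) w=13 (creates cycle)
  Add (3,6) w=15
  Skip (4,6) w=15 (creates cycle)
MST weight = 48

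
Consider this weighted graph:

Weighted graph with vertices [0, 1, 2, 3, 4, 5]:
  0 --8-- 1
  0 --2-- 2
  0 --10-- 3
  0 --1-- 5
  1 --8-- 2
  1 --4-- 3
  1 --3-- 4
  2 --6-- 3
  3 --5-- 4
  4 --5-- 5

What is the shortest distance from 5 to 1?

Using Dijkstra's algorithm from vertex 5:
Shortest path: 5 -> 4 -> 1
Total weight: 5 + 3 = 8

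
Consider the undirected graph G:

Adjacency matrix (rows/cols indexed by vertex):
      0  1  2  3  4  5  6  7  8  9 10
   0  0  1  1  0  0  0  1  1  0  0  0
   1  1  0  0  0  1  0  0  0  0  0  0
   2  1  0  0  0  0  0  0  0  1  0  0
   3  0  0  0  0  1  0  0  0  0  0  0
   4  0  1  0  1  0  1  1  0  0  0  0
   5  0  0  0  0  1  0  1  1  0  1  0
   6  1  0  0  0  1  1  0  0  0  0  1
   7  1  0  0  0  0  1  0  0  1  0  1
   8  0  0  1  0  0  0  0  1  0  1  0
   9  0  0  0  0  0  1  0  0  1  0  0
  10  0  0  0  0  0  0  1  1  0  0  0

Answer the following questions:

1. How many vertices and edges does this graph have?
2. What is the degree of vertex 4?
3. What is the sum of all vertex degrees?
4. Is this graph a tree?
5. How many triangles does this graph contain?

Count: 11 vertices, 16 edges.
Vertex 4 has neighbors [1, 3, 5, 6], degree = 4.
Handshaking lemma: 2 * 16 = 32.
A tree on 11 vertices has 10 edges. This graph has 16 edges (6 extra). Not a tree.
Number of triangles = 1.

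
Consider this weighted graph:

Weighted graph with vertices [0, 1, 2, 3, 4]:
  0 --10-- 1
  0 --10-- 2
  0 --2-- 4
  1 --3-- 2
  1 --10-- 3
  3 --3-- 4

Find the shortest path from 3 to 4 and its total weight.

Using Dijkstra's algorithm from vertex 3:
Shortest path: 3 -> 4
Total weight: 3 = 3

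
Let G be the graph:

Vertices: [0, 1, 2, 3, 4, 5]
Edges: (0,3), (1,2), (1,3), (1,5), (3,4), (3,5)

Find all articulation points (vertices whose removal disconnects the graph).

An articulation point is a vertex whose removal disconnects the graph.
Articulation points: [1, 3]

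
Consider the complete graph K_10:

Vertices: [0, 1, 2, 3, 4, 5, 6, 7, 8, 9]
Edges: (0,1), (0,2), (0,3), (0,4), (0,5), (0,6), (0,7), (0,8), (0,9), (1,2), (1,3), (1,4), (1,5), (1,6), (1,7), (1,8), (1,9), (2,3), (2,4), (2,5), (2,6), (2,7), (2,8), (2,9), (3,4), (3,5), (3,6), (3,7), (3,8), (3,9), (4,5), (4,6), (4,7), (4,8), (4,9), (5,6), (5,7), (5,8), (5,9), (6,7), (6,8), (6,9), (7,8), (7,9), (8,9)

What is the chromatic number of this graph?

In K_10, every vertex is adjacent to every other vertex.
Each vertex needs a unique color.
Chromatic number = 10.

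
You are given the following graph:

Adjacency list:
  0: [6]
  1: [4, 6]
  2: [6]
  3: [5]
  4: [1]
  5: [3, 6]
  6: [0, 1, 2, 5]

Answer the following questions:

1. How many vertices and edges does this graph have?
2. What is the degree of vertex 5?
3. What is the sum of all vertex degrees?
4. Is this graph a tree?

Count: 7 vertices, 6 edges.
Vertex 5 has neighbors [3, 6], degree = 2.
Handshaking lemma: 2 * 6 = 12.
A graph is a tree iff it is connected and has exactly n-1 edges. This graph is connected (all 7 vertices in one component) and has 7-1 = 6 edges. It is a tree.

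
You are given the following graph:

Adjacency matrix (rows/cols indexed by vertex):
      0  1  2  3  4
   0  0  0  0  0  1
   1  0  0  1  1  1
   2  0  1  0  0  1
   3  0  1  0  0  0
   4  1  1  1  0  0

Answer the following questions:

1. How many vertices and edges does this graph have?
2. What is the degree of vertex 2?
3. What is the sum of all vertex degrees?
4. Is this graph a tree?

Count: 5 vertices, 5 edges.
Vertex 2 has neighbors [1, 4], degree = 2.
Handshaking lemma: 2 * 5 = 10.
A tree on 5 vertices has 4 edges. This graph has 5 edges (1 extra). Not a tree.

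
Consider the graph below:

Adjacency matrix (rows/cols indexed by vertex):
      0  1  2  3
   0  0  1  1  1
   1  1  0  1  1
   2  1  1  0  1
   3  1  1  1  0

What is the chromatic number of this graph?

The graph has a maximum clique of size 4 (lower bound on chromatic number).
A valid 4-coloring: {0: 0, 1: 1, 2: 2, 3: 3}.
Chromatic number = 4.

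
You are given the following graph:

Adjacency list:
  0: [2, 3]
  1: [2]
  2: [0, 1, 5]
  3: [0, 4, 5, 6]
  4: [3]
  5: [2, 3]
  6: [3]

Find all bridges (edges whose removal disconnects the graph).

A bridge is an edge whose removal increases the number of connected components.
Bridges found: (1,2), (3,4), (3,6)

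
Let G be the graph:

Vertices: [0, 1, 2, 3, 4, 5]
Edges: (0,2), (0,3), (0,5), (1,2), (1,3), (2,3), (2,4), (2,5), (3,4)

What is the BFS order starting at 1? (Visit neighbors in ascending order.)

BFS from vertex 1 (neighbors processed in ascending order):
Visit order: 1, 2, 3, 0, 4, 5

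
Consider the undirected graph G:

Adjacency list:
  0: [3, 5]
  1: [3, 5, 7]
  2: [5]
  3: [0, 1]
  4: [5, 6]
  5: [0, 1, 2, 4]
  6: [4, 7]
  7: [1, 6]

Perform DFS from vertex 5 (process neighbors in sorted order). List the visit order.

DFS from vertex 5 (neighbors processed in ascending order):
Visit order: 5, 0, 3, 1, 7, 6, 4, 2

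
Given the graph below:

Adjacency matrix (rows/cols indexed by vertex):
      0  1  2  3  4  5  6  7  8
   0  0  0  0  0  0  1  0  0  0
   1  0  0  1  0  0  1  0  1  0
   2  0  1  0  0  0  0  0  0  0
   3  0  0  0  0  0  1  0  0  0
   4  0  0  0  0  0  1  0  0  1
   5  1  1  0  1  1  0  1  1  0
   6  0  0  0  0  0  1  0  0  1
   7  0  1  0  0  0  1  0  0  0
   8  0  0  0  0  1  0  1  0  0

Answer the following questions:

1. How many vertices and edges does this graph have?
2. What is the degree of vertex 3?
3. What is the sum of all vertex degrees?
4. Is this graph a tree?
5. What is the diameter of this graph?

Count: 9 vertices, 10 edges.
Vertex 3 has neighbors [5], degree = 1.
Handshaking lemma: 2 * 10 = 20.
A tree on 9 vertices has 8 edges. This graph has 10 edges (2 extra). Not a tree.
Diameter (longest shortest path) = 4.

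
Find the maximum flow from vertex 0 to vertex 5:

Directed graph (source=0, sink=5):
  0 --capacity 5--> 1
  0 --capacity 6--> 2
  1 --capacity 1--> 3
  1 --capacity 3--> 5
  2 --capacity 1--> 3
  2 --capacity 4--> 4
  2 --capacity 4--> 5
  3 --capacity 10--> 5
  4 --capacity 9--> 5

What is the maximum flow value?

Computing max flow:
  Flow on (0->1): 4/5
  Flow on (0->2): 6/6
  Flow on (1->3): 1/1
  Flow on (1->5): 3/3
  Flow on (2->3): 1/1
  Flow on (2->4): 1/4
  Flow on (2->5): 4/4
  Flow on (3->5): 2/10
  Flow on (4->5): 1/9
Maximum flow = 10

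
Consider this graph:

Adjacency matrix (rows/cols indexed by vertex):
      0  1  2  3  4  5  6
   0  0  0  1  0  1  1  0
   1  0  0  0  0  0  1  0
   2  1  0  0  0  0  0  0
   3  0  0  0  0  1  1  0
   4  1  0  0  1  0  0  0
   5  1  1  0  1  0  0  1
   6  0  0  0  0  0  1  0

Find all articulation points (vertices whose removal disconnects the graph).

An articulation point is a vertex whose removal disconnects the graph.
Articulation points: [0, 5]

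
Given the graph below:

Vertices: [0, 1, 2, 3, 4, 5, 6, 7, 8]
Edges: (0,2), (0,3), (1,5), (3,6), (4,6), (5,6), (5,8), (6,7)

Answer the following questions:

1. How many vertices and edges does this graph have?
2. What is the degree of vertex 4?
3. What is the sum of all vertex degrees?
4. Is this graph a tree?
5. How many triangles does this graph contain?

Count: 9 vertices, 8 edges.
Vertex 4 has neighbors [6], degree = 1.
Handshaking lemma: 2 * 8 = 16.
A graph is a tree iff it is connected and has exactly n-1 edges. This graph is connected (all 9 vertices in one component) and has 9-1 = 8 edges. It is a tree.
Number of triangles = 0.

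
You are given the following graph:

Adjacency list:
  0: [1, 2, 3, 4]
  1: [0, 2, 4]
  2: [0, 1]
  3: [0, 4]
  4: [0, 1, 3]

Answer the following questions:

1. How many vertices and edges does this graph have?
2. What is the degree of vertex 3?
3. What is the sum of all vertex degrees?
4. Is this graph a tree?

Count: 5 vertices, 7 edges.
Vertex 3 has neighbors [0, 4], degree = 2.
Handshaking lemma: 2 * 7 = 14.
A tree on 5 vertices has 4 edges. This graph has 7 edges (3 extra). Not a tree.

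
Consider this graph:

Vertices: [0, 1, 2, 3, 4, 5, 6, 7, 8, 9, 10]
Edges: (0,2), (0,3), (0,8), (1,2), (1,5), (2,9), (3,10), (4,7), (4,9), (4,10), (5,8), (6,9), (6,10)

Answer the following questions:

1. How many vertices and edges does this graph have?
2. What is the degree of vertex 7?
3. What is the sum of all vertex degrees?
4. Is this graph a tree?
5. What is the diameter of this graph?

Count: 11 vertices, 13 edges.
Vertex 7 has neighbors [4], degree = 1.
Handshaking lemma: 2 * 13 = 26.
A tree on 11 vertices has 10 edges. This graph has 13 edges (3 extra). Not a tree.
Diameter (longest shortest path) = 5.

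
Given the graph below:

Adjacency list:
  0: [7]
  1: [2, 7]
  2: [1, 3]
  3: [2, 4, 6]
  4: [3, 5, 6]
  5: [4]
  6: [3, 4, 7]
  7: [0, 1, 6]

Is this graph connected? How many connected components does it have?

Checking connectivity: the graph has 1 connected component(s).
All vertices are reachable from each other. The graph IS connected.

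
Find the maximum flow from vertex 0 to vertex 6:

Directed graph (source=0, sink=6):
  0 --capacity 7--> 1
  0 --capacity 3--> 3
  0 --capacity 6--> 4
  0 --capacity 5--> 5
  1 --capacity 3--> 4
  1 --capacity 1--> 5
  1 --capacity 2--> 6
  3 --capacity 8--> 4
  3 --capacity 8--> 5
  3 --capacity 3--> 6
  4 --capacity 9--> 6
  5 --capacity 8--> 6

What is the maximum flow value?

Computing max flow:
  Flow on (0->1): 6/7
  Flow on (0->3): 3/3
  Flow on (0->4): 6/6
  Flow on (0->5): 5/5
  Flow on (1->4): 3/3
  Flow on (1->5): 1/1
  Flow on (1->6): 2/2
  Flow on (3->6): 3/3
  Flow on (4->6): 9/9
  Flow on (5->6): 6/8
Maximum flow = 20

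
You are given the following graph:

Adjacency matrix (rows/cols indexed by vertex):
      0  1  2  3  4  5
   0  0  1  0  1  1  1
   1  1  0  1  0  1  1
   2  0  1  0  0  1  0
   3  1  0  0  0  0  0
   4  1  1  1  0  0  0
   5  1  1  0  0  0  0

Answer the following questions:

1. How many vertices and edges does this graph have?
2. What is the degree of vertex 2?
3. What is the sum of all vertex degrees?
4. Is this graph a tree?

Count: 6 vertices, 8 edges.
Vertex 2 has neighbors [1, 4], degree = 2.
Handshaking lemma: 2 * 8 = 16.
A tree on 6 vertices has 5 edges. This graph has 8 edges (3 extra). Not a tree.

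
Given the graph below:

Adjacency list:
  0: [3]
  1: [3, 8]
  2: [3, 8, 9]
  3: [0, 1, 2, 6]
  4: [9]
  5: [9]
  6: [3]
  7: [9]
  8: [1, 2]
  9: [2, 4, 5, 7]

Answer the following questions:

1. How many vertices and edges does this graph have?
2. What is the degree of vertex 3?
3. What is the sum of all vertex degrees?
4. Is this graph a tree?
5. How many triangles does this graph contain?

Count: 10 vertices, 10 edges.
Vertex 3 has neighbors [0, 1, 2, 6], degree = 4.
Handshaking lemma: 2 * 10 = 20.
A tree on 10 vertices has 9 edges. This graph has 10 edges (1 extra). Not a tree.
Number of triangles = 0.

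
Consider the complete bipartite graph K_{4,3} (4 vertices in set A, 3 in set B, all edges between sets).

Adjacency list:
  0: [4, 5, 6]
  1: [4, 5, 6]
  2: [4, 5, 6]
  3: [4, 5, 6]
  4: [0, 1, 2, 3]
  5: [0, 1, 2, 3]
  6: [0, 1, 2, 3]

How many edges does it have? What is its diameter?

K_{4,3} has 4 * 3 = 12 edges.
Any vertex reaches any opposite-side vertex in 1 step; same-side vertices reach in 2 steps via any opposite-side vertex.
Diameter = 2.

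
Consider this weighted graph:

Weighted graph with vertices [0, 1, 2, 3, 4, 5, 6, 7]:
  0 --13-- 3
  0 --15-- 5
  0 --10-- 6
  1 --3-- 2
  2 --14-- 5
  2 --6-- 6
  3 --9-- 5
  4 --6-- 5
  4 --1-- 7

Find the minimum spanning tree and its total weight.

Applying Kruskal's algorithm (sort edges by weight, add if no cycle):
  Add (4,7) w=1
  Add (1,2) w=3
  Add (2,6) w=6
  Add (4,5) w=6
  Add (3,5) w=9
  Add (0,6) w=10
  Add (0,3) w=13
  Skip (2,5) w=14 (creates cycle)
  Skip (0,5) w=15 (creates cycle)
MST weight = 48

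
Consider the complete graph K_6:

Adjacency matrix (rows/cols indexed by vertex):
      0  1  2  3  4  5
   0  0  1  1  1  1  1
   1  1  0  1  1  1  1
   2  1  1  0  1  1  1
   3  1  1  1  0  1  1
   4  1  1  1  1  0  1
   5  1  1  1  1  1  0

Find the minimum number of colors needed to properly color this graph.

In K_6, every vertex is adjacent to every other vertex.
Each vertex needs a unique color.
Chromatic number = 6.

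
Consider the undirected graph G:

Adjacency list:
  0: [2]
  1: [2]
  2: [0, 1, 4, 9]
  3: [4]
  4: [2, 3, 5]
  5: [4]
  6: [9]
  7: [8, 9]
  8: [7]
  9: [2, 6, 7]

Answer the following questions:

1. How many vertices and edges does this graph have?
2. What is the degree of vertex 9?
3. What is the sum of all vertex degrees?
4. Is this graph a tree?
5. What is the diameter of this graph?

Count: 10 vertices, 9 edges.
Vertex 9 has neighbors [2, 6, 7], degree = 3.
Handshaking lemma: 2 * 9 = 18.
A graph is a tree iff it is connected and has exactly n-1 edges. This graph is connected (all 10 vertices in one component) and has 10-1 = 9 edges. It is a tree.
Diameter (longest shortest path) = 5.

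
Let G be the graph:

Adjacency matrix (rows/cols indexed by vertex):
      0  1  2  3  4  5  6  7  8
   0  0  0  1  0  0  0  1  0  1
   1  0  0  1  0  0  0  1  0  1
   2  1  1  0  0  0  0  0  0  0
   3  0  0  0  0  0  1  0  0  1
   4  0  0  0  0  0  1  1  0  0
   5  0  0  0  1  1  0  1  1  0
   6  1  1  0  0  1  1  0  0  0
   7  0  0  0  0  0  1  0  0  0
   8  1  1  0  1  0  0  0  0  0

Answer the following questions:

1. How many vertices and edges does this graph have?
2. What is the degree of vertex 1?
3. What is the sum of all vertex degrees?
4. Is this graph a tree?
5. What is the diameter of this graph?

Count: 9 vertices, 12 edges.
Vertex 1 has neighbors [2, 6, 8], degree = 3.
Handshaking lemma: 2 * 12 = 24.
A tree on 9 vertices has 8 edges. This graph has 12 edges (4 extra). Not a tree.
Diameter (longest shortest path) = 4.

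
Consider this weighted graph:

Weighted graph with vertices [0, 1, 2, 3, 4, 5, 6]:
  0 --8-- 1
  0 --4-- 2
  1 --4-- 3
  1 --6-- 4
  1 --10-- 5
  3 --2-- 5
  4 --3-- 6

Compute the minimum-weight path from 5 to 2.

Using Dijkstra's algorithm from vertex 5:
Shortest path: 5 -> 3 -> 1 -> 0 -> 2
Total weight: 2 + 4 + 8 + 4 = 18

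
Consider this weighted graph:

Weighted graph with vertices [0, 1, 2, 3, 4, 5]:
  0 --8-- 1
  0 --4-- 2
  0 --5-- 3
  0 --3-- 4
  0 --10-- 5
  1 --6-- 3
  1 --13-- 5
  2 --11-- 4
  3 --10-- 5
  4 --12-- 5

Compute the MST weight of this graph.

Applying Kruskal's algorithm (sort edges by weight, add if no cycle):
  Add (0,4) w=3
  Add (0,2) w=4
  Add (0,3) w=5
  Add (1,3) w=6
  Skip (0,1) w=8 (creates cycle)
  Add (0,5) w=10
  Skip (3,5) w=10 (creates cycle)
  Skip (2,4) w=11 (creates cycle)
  Skip (4,5) w=12 (creates cycle)
  Skip (1,5) w=13 (creates cycle)
MST weight = 28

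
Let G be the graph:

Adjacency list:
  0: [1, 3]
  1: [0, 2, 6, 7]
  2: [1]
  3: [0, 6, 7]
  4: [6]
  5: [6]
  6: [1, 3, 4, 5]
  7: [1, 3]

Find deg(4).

Vertex 4 has neighbors [6], so deg(4) = 1.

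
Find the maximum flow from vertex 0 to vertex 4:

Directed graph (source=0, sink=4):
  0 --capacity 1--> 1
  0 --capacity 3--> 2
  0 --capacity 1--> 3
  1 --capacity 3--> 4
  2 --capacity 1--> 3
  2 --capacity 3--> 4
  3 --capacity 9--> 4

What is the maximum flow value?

Computing max flow:
  Flow on (0->1): 1/1
  Flow on (0->2): 3/3
  Flow on (0->3): 1/1
  Flow on (1->4): 1/3
  Flow on (2->4): 3/3
  Flow on (3->4): 1/9
Maximum flow = 5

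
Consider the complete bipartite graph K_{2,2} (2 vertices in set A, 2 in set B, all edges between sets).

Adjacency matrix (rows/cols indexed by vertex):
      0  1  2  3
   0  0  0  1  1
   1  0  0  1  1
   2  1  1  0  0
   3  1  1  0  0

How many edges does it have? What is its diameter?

K_{2,2} has 2 * 2 = 4 edges.
Any vertex reaches any opposite-side vertex in 1 step; same-side vertices reach in 2 steps via any opposite-side vertex.
Diameter = 2.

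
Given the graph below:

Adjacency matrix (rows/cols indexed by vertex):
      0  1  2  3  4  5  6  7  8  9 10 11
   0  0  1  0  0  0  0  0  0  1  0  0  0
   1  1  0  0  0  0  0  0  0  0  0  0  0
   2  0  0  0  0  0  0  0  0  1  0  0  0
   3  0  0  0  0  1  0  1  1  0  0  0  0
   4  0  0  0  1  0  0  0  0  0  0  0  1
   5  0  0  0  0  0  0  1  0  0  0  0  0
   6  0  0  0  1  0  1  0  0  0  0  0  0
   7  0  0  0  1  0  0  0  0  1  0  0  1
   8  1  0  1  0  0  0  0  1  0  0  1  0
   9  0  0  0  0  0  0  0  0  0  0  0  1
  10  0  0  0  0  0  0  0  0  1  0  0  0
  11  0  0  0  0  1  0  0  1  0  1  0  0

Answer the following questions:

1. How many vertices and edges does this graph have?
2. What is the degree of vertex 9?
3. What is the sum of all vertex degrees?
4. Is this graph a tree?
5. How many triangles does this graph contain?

Count: 12 vertices, 12 edges.
Vertex 9 has neighbors [11], degree = 1.
Handshaking lemma: 2 * 12 = 24.
A tree on 12 vertices has 11 edges. This graph has 12 edges (1 extra). Not a tree.
Number of triangles = 0.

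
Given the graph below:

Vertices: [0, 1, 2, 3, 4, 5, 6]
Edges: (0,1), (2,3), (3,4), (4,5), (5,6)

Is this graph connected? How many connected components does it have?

Checking connectivity: the graph has 2 connected component(s).
Components: [[0, 1], [2, 3, 4, 5, 6]]. The graph is NOT connected.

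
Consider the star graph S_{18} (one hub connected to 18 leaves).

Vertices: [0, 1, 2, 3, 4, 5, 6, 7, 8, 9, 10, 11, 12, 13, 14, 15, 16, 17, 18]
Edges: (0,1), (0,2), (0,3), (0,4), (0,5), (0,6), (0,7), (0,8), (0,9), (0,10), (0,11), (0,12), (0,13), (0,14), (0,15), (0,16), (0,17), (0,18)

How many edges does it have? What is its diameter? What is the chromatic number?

Star graph S_{18}: the hub connects to all 18 leaves.
Edges = 18.
Diameter = 2 (any leaf to hub is 1, leaf to leaf through hub is 2).
Star graphs are bipartite (hub vs leaves), so chromatic number = 2.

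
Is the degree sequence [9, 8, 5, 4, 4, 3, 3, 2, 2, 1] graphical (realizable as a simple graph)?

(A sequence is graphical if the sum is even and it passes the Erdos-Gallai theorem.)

Sum of degrees = 41. Sum is odd, so the sequence is NOT graphical.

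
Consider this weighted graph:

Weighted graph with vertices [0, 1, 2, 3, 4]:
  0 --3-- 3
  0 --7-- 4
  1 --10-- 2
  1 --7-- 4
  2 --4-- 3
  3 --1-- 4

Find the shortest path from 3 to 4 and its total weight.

Using Dijkstra's algorithm from vertex 3:
Shortest path: 3 -> 4
Total weight: 1 = 1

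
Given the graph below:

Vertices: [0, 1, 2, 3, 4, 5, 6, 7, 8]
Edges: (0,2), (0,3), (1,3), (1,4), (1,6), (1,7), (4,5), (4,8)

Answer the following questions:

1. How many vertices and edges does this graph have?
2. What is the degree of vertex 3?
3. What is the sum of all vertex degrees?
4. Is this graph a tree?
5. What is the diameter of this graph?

Count: 9 vertices, 8 edges.
Vertex 3 has neighbors [0, 1], degree = 2.
Handshaking lemma: 2 * 8 = 16.
A graph is a tree iff it is connected and has exactly n-1 edges. This graph is connected (all 9 vertices in one component) and has 9-1 = 8 edges. It is a tree.
Diameter (longest shortest path) = 5.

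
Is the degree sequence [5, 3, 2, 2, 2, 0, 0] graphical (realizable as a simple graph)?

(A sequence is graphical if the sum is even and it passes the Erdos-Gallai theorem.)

Sum of degrees = 14. Sum is even but fails Erdos-Gallai. The sequence is NOT graphical.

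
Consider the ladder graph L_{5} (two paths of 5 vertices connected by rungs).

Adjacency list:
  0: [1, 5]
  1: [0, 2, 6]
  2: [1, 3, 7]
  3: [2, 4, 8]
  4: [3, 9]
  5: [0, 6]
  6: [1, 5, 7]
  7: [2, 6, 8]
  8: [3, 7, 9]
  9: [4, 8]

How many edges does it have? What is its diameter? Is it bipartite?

Ladder graph L_{5}: 5 rungs + 2 * (5-1) path edges = 5 + 8 = 13 edges.
Diameter = 5.
Ladder graphs are bipartite (alternating coloring along each path).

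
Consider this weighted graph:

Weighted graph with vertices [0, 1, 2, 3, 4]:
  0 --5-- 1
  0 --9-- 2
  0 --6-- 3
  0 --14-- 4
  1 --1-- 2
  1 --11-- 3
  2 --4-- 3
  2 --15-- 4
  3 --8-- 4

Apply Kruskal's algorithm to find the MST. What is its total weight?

Applying Kruskal's algorithm (sort edges by weight, add if no cycle):
  Add (1,2) w=1
  Add (2,3) w=4
  Add (0,1) w=5
  Skip (0,3) w=6 (creates cycle)
  Add (3,4) w=8
  Skip (0,2) w=9 (creates cycle)
  Skip (1,3) w=11 (creates cycle)
  Skip (0,4) w=14 (creates cycle)
  Skip (2,4) w=15 (creates cycle)
MST weight = 18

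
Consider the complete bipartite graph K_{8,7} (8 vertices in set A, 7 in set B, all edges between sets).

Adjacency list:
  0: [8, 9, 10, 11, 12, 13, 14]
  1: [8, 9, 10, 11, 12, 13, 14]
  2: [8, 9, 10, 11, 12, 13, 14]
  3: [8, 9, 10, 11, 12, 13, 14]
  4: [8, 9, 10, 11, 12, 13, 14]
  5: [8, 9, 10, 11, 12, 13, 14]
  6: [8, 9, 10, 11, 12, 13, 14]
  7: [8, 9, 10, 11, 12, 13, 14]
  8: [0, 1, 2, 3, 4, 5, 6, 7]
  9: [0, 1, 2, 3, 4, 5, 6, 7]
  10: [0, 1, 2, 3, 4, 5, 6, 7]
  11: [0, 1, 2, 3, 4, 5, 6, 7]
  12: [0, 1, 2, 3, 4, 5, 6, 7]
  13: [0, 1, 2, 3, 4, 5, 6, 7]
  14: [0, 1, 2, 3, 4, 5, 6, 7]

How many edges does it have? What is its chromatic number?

K_{8,7} has 8 * 7 = 56 edges.
Bipartite graphs have chromatic number 2 (color each partition differently).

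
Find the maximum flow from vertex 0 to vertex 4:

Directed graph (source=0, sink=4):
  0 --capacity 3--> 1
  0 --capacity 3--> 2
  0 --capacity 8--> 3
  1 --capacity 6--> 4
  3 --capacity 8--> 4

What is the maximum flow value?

Computing max flow:
  Flow on (0->1): 3/3
  Flow on (0->3): 8/8
  Flow on (1->4): 3/6
  Flow on (3->4): 8/8
Maximum flow = 11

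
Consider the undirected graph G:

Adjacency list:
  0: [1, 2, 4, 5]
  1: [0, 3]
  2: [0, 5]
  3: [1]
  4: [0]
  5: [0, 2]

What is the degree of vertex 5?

Vertex 5 has neighbors [0, 2], so deg(5) = 2.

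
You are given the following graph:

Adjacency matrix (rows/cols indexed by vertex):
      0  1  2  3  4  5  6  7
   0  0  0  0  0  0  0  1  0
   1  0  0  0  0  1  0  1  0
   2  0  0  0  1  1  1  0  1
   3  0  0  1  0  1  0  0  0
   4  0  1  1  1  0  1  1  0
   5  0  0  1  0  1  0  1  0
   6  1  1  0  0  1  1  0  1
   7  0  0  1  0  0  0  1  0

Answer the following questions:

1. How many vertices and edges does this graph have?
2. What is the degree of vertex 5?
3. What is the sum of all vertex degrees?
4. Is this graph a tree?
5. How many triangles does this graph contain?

Count: 8 vertices, 12 edges.
Vertex 5 has neighbors [2, 4, 6], degree = 3.
Handshaking lemma: 2 * 12 = 24.
A tree on 8 vertices has 7 edges. This graph has 12 edges (5 extra). Not a tree.
Number of triangles = 4.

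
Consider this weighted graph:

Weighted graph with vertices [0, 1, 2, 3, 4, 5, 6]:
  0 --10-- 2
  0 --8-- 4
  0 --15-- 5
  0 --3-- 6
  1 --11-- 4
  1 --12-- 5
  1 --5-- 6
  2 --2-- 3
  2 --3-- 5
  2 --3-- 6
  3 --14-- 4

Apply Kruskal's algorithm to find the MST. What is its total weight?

Applying Kruskal's algorithm (sort edges by weight, add if no cycle):
  Add (2,3) w=2
  Add (0,6) w=3
  Add (2,5) w=3
  Add (2,6) w=3
  Add (1,6) w=5
  Add (0,4) w=8
  Skip (0,2) w=10 (creates cycle)
  Skip (1,4) w=11 (creates cycle)
  Skip (1,5) w=12 (creates cycle)
  Skip (3,4) w=14 (creates cycle)
  Skip (0,5) w=15 (creates cycle)
MST weight = 24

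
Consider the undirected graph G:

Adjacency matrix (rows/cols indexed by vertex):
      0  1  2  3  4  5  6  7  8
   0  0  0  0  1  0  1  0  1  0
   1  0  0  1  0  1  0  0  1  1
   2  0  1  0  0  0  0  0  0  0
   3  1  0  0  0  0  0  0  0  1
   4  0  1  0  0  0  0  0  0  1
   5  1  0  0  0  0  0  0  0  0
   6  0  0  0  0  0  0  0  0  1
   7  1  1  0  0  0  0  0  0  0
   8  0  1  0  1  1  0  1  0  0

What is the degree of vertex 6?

Vertex 6 has neighbors [8], so deg(6) = 1.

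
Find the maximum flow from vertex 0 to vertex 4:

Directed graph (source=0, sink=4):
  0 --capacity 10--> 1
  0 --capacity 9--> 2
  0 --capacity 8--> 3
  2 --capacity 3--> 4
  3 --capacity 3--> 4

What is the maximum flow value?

Computing max flow:
  Flow on (0->2): 3/9
  Flow on (0->3): 3/8
  Flow on (2->4): 3/3
  Flow on (3->4): 3/3
Maximum flow = 6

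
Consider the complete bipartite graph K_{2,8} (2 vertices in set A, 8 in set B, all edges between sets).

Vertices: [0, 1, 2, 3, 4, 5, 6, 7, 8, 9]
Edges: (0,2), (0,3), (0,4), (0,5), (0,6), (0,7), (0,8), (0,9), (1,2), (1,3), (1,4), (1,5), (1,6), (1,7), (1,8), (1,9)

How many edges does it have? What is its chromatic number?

K_{2,8} has 2 * 8 = 16 edges.
Bipartite graphs have chromatic number 2 (color each partition differently).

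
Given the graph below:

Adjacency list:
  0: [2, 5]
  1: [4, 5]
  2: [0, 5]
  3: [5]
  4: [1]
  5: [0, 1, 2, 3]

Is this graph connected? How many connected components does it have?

Checking connectivity: the graph has 1 connected component(s).
All vertices are reachable from each other. The graph IS connected.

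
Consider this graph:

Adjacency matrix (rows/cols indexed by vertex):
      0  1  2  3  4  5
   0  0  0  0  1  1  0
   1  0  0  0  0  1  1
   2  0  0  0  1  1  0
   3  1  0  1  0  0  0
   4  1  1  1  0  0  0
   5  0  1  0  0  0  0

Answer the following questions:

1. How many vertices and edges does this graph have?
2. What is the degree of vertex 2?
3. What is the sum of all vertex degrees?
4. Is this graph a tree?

Count: 6 vertices, 6 edges.
Vertex 2 has neighbors [3, 4], degree = 2.
Handshaking lemma: 2 * 6 = 12.
A tree on 6 vertices has 5 edges. This graph has 6 edges (1 extra). Not a tree.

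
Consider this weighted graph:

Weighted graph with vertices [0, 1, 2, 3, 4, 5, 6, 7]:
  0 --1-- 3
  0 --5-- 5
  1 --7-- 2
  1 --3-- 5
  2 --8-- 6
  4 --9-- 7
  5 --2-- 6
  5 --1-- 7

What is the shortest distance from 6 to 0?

Using Dijkstra's algorithm from vertex 6:
Shortest path: 6 -> 5 -> 0
Total weight: 2 + 5 = 7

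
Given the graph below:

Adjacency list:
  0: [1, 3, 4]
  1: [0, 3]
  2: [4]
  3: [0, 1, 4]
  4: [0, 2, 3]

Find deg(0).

Vertex 0 has neighbors [1, 3, 4], so deg(0) = 3.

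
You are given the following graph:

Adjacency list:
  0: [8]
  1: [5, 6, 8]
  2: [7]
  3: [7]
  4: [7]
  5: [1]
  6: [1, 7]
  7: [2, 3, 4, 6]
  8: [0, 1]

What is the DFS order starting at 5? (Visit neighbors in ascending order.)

DFS from vertex 5 (neighbors processed in ascending order):
Visit order: 5, 1, 6, 7, 2, 3, 4, 8, 0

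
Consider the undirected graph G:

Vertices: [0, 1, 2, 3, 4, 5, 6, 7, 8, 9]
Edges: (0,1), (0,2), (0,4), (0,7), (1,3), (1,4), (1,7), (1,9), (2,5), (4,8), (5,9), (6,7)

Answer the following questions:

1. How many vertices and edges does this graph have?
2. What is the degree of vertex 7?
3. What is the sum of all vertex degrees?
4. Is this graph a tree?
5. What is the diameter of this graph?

Count: 10 vertices, 12 edges.
Vertex 7 has neighbors [0, 1, 6], degree = 3.
Handshaking lemma: 2 * 12 = 24.
A tree on 10 vertices has 9 edges. This graph has 12 edges (3 extra). Not a tree.
Diameter (longest shortest path) = 4.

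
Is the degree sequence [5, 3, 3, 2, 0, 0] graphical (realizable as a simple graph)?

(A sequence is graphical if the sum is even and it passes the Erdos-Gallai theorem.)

Sum of degrees = 13. Sum is odd, so the sequence is NOT graphical.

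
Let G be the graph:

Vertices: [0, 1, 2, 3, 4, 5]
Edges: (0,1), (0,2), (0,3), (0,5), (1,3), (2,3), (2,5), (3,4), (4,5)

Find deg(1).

Vertex 1 has neighbors [0, 3], so deg(1) = 2.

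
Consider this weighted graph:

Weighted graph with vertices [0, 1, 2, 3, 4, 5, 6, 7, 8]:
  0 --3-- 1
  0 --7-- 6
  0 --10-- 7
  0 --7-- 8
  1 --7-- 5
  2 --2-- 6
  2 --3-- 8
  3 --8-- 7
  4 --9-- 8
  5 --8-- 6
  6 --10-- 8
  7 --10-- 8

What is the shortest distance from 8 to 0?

Using Dijkstra's algorithm from vertex 8:
Shortest path: 8 -> 0
Total weight: 7 = 7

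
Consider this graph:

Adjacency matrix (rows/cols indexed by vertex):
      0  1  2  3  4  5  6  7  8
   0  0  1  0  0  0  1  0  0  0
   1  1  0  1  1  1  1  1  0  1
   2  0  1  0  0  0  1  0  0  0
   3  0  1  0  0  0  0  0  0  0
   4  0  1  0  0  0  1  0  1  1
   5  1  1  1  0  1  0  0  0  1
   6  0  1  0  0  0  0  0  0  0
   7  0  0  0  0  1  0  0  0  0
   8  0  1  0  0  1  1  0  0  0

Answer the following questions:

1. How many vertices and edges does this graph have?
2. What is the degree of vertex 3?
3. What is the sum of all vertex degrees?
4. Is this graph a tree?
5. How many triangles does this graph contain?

Count: 9 vertices, 13 edges.
Vertex 3 has neighbors [1], degree = 1.
Handshaking lemma: 2 * 13 = 26.
A tree on 9 vertices has 8 edges. This graph has 13 edges (5 extra). Not a tree.
Number of triangles = 6.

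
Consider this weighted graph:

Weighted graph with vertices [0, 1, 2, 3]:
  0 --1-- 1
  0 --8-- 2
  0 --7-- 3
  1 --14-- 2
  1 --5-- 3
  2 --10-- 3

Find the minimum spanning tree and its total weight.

Applying Kruskal's algorithm (sort edges by weight, add if no cycle):
  Add (0,1) w=1
  Add (1,3) w=5
  Skip (0,3) w=7 (creates cycle)
  Add (0,2) w=8
  Skip (2,3) w=10 (creates cycle)
  Skip (1,2) w=14 (creates cycle)
MST weight = 14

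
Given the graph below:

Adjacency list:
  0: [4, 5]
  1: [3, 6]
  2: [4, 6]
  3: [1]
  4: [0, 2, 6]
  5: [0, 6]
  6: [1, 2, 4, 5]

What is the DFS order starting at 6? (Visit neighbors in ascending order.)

DFS from vertex 6 (neighbors processed in ascending order):
Visit order: 6, 1, 3, 2, 4, 0, 5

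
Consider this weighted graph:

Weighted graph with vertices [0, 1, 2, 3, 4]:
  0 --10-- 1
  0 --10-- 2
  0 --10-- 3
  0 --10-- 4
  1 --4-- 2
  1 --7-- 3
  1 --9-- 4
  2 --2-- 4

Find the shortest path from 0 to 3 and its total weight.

Using Dijkstra's algorithm from vertex 0:
Shortest path: 0 -> 3
Total weight: 10 = 10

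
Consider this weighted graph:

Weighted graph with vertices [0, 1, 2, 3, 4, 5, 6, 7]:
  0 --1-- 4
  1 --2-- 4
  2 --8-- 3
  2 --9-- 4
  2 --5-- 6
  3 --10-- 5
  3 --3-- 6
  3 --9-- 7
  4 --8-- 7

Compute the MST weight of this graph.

Applying Kruskal's algorithm (sort edges by weight, add if no cycle):
  Add (0,4) w=1
  Add (1,4) w=2
  Add (3,6) w=3
  Add (2,6) w=5
  Skip (2,3) w=8 (creates cycle)
  Add (4,7) w=8
  Add (2,4) w=9
  Skip (3,7) w=9 (creates cycle)
  Add (3,5) w=10
MST weight = 38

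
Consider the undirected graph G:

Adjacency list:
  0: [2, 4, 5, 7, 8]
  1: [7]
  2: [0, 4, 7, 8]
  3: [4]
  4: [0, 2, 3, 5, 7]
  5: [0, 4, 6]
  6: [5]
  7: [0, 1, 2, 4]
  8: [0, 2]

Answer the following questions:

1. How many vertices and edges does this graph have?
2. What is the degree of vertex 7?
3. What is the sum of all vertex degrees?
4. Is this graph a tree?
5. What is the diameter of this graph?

Count: 9 vertices, 13 edges.
Vertex 7 has neighbors [0, 1, 2, 4], degree = 4.
Handshaking lemma: 2 * 13 = 26.
A tree on 9 vertices has 8 edges. This graph has 13 edges (5 extra). Not a tree.
Diameter (longest shortest path) = 4.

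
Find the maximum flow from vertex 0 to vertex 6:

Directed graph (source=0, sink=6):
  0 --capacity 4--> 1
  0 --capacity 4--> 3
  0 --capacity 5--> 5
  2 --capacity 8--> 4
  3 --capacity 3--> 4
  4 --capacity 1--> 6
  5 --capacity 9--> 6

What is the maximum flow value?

Computing max flow:
  Flow on (0->3): 1/4
  Flow on (0->5): 5/5
  Flow on (3->4): 1/3
  Flow on (4->6): 1/1
  Flow on (5->6): 5/9
Maximum flow = 6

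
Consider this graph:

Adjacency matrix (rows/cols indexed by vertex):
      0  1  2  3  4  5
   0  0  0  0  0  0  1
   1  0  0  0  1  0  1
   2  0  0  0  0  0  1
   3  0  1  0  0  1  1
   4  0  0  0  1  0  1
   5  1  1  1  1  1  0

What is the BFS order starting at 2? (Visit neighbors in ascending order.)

BFS from vertex 2 (neighbors processed in ascending order):
Visit order: 2, 5, 0, 1, 3, 4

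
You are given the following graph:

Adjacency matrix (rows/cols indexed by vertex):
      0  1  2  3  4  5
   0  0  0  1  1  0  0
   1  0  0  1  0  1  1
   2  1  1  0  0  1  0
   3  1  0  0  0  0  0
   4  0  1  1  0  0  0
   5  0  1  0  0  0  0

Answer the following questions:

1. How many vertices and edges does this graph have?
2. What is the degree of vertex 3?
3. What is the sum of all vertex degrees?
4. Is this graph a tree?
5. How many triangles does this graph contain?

Count: 6 vertices, 6 edges.
Vertex 3 has neighbors [0], degree = 1.
Handshaking lemma: 2 * 6 = 12.
A tree on 6 vertices has 5 edges. This graph has 6 edges (1 extra). Not a tree.
Number of triangles = 1.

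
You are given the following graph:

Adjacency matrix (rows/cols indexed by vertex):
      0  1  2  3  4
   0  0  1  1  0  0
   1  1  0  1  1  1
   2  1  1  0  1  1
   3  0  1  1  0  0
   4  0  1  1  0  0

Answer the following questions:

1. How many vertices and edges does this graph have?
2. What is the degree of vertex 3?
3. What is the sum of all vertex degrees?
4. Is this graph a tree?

Count: 5 vertices, 7 edges.
Vertex 3 has neighbors [1, 2], degree = 2.
Handshaking lemma: 2 * 7 = 14.
A tree on 5 vertices has 4 edges. This graph has 7 edges (3 extra). Not a tree.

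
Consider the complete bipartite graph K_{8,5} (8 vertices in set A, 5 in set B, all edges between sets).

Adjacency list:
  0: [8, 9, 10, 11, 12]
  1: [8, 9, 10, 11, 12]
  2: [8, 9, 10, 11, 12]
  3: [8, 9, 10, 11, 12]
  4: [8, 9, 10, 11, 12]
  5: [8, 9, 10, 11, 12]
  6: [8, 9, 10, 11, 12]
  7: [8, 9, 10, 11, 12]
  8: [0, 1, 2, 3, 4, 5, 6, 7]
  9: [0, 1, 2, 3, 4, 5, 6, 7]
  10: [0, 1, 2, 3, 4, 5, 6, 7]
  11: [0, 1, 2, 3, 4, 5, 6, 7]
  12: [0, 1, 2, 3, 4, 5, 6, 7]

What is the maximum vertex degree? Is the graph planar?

Set-A vertices have degree 5; set-B vertices have degree 8. Maximum degree = max(8,5) = 8.
K_{8,5} contains K_{3,3} as a subgraph (since both sides have >= 3 vertices); by Kuratowski's theorem it is not planar.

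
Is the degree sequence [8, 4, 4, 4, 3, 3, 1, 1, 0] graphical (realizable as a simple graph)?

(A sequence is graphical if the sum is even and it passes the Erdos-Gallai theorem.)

Sum of degrees = 28. Sum is even but fails Erdos-Gallai. The sequence is NOT graphical.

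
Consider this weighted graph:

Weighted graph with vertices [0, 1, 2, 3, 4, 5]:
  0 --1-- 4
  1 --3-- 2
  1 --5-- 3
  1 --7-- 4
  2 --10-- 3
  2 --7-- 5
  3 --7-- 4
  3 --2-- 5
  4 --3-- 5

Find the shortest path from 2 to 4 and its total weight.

Using Dijkstra's algorithm from vertex 2:
Shortest path: 2 -> 5 -> 4
Total weight: 7 + 3 = 10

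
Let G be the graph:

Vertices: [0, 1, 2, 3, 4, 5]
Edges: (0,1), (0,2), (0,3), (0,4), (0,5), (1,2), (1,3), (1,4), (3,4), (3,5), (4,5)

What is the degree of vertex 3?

Vertex 3 has neighbors [0, 1, 4, 5], so deg(3) = 4.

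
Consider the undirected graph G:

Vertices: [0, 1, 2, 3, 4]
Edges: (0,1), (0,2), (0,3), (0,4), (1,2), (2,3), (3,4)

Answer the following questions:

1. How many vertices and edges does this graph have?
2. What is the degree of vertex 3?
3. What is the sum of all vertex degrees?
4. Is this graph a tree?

Count: 5 vertices, 7 edges.
Vertex 3 has neighbors [0, 2, 4], degree = 3.
Handshaking lemma: 2 * 7 = 14.
A tree on 5 vertices has 4 edges. This graph has 7 edges (3 extra). Not a tree.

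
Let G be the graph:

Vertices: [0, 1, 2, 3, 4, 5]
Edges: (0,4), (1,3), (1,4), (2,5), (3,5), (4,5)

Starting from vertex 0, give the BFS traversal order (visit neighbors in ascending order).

BFS from vertex 0 (neighbors processed in ascending order):
Visit order: 0, 4, 1, 5, 3, 2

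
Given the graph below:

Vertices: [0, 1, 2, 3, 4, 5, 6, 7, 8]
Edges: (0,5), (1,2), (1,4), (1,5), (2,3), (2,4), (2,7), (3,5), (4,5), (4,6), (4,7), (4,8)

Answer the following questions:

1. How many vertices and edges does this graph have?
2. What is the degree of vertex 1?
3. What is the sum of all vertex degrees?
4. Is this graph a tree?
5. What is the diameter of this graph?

Count: 9 vertices, 12 edges.
Vertex 1 has neighbors [2, 4, 5], degree = 3.
Handshaking lemma: 2 * 12 = 24.
A tree on 9 vertices has 8 edges. This graph has 12 edges (4 extra). Not a tree.
Diameter (longest shortest path) = 3.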